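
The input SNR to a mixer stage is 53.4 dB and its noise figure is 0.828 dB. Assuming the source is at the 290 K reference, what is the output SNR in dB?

By definition F = SNR_in/SNR_out, so in dB: SNR_out = SNR_in − NF
SNR_out = 53.4 − 0.828 = 52.572 dB

52.572 dB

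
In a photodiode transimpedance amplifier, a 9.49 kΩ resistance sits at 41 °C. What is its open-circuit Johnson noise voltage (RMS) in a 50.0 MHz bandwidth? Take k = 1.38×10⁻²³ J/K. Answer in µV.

90.7 µV

T = 41 °C + 273.15 = 314.15 K
V_n = √(4kTRB)
4kTRB = 4 × 1.38×10⁻²³ × 314.15 × 9.49×10³ × 5.00×10⁷ = 8.23×10⁻⁹ V²
V_n = √(8.23×10⁻⁹) = 9.07×10⁻⁵ V = 90.7 µV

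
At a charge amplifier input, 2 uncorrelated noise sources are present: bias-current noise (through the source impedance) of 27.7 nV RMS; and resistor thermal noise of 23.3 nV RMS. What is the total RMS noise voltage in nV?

Uncorrelated sources add in power (mean-square): V_tot = √(ΣV_i²)
V_tot = √[(2.77×10⁻⁸)² + (2.33×10⁻⁸)²] = 3.62×10⁻⁸ V = 36.2 nV

36.2 nV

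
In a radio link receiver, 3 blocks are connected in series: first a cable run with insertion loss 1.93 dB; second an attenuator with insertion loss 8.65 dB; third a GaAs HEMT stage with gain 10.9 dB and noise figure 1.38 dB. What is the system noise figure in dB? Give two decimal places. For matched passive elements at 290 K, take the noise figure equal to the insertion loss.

Convert to linear (a loss of L dB is a gain of −L dB): F_i = 10^(NF_i/10), G_i = 10^(G_i,dB/10)
  Stage 1: F_1 = 10^(1.93/10) = 1.560, G_1 = 10^(−1.93/10) = 0.6412
  Stage 2: F_2 = 10^(8.65/10) = 7.328, G_2 = 10^(−8.65/10) = 0.1365
  Stage 3: F_3 = 10^(1.38/10) = 1.374, G_3 = 10^(10.9/10) = 12.30
Friis cascade:
  F = 1.560 + (7.328 − 1)/0.6412 + (1.374 − 1)/0.08750 = 15.70
NF = 10 log₁₀(15.70) = 11.96 dB

11.96 dB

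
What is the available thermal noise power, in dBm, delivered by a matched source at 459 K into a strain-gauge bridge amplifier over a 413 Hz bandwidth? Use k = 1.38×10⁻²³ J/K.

P_n = kTB = 1.38×10⁻²³ × 459 × 4.13×10² = 2.62×10⁻¹⁸ W
In dBm: 10 log₁₀(2.62×10⁻¹⁸ / 10⁻³) = −145.8 dBm

−145.8 dBm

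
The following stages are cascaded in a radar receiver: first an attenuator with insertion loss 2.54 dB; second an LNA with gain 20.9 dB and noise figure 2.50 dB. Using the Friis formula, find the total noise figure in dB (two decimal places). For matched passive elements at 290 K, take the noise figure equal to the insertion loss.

Convert to linear (a loss of L dB is a gain of −L dB): F_i = 10^(NF_i/10), G_i = 10^(G_i,dB/10)
  Stage 1: F_1 = 10^(2.54/10) = 1.795, G_1 = 10^(−2.54/10) = 0.5572
  Stage 2: F_2 = 10^(2.50/10) = 1.778, G_2 = 10^(20.9/10) = 123.0
Friis cascade:
  F = 1.795 + (1.778 − 1)/0.5572 = 3.192
NF = 10 log₁₀(3.192) = 5.04 dB

5.04 dB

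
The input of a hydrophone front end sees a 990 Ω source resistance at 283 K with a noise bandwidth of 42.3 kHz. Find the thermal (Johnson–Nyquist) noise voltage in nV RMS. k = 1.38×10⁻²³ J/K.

809 nV

V_n = √(4kTRB)
4kTRB = 4 × 1.38×10⁻²³ × 283 × 9.90×10² × 4.23×10⁴ = 6.54×10⁻¹³ V²
V_n = √(6.54×10⁻¹³) = 8.09×10⁻⁷ V = 809 nV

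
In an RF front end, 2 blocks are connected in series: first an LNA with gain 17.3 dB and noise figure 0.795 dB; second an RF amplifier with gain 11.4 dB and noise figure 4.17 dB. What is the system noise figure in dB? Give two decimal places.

0.90 dB

Convert to linear (a loss of L dB is a gain of −L dB): F_i = 10^(NF_i/10), G_i = 10^(G_i,dB/10)
  Stage 1: F_1 = 10^(0.795/10) = 1.201, G_1 = 10^(17.3/10) = 53.70
  Stage 2: F_2 = 10^(4.17/10) = 2.612, G_2 = 10^(11.4/10) = 13.80
Friis cascade:
  F = 1.201 + (2.612 − 1)/53.70 = 1.231
NF = 10 log₁₀(1.231) = 0.90 dB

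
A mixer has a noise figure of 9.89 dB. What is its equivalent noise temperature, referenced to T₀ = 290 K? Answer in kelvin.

2537 K

F = 10^(9.89/10) = 9.7499
T_e = (F − 1)·T₀ = (9.7499 − 1) × 290 = 2537 K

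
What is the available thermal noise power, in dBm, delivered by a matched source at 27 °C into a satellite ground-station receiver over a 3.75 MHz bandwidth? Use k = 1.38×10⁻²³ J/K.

T = 27 °C + 273.15 = 300.15 K
P_n = kTB = 1.38×10⁻²³ × 300.15 × 3.75×10⁶ = 1.55×10⁻¹⁴ W
In dBm: 10 log₁₀(1.55×10⁻¹⁴ / 10⁻³) = −108.1 dBm

−108.1 dBm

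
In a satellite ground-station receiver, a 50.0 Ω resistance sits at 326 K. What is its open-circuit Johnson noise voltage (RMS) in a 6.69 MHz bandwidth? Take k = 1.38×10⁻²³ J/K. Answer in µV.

V_n = √(4kTRB)
4kTRB = 4 × 1.38×10⁻²³ × 326 × 5.00×10¹ × 6.69×10⁶ = 6.02×10⁻¹² V²
V_n = √(6.02×10⁻¹²) = 2.45×10⁻⁶ V = 2.45 µV

2.45 µV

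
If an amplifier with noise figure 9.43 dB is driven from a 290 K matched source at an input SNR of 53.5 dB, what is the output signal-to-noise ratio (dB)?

44.07 dB

By definition F = SNR_in/SNR_out, so in dB: SNR_out = SNR_in − NF
SNR_out = 53.5 − 9.43 = 44.07 dB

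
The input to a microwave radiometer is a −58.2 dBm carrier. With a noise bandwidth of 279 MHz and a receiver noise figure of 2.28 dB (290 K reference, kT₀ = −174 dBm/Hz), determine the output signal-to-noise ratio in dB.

Noise floor: N = −174 + 10 log₁₀(B) + NF
10 log₁₀(2.79×10⁸) = 84.46 dB
N = −174 + 84.46 + 2.28 = −87.26 dBm
SNR = P_sig − N = −58.2 − (−87.26) = 29.06 dB → 29.1 dB

29.1 dB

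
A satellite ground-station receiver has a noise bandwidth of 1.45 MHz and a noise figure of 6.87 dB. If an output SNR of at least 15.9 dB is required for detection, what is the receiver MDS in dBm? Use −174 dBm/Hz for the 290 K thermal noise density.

Sensitivity = −174 + 10 log₁₀(B) + NF + SNR_min
= −174 + 61.61 + 6.87 + 15.9
= −89.62 dBm → −89.6 dBm

−89.6 dBm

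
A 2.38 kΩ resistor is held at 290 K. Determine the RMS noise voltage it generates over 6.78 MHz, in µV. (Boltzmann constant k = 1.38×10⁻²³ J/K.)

16.1 µV

V_n = √(4kTRB)
4kTRB = 4 × 1.38×10⁻²³ × 290 × 2.38×10³ × 6.78×10⁶ = 2.58×10⁻¹⁰ V²
V_n = √(2.58×10⁻¹⁰) = 1.61×10⁻⁵ V = 16.1 µV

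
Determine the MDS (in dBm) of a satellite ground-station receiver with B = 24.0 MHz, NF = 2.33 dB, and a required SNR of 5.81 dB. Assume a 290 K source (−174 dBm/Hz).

Sensitivity = −174 + 10 log₁₀(B) + NF + SNR_min
= −174 + 73.8 + 2.33 + 5.81
= −92.06 dBm → −92.1 dBm

−92.1 dBm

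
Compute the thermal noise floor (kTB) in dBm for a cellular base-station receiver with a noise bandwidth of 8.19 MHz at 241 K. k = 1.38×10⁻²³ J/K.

−105.6 dBm

P_n = kTB = 1.38×10⁻²³ × 241 × 8.19×10⁶ = 2.72×10⁻¹⁴ W
In dBm: 10 log₁₀(2.72×10⁻¹⁴ / 10⁻³) = −105.6 dBm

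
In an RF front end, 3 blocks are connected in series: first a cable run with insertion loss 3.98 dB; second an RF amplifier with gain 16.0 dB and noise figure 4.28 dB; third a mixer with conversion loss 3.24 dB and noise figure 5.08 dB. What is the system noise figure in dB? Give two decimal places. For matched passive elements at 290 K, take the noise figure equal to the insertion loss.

Convert to linear (a loss of L dB is a gain of −L dB): F_i = 10^(NF_i/10), G_i = 10^(G_i,dB/10)
  Stage 1: F_1 = 10^(3.98/10) = 2.500, G_1 = 10^(−3.98/10) = 0.3999
  Stage 2: F_2 = 10^(4.28/10) = 2.679, G_2 = 10^(16.0/10) = 39.81
  Stage 3: F_3 = 10^(5.08/10) = 3.221, G_3 = 10^(−3.24/10) = 0.4742
Friis cascade:
  F = 2.500 + (2.679 − 1)/0.3999 + (3.221 − 1)/15.92 = 6.838
NF = 10 log₁₀(6.838) = 8.35 dB

8.35 dB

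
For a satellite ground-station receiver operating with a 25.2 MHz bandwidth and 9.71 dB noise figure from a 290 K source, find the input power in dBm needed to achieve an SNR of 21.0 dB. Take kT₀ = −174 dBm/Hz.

−69.3 dBm

Sensitivity = −174 + 10 log₁₀(B) + NF + SNR_min
= −174 + 74.01 + 9.71 + 21.0
= −69.28 dBm → −69.3 dBm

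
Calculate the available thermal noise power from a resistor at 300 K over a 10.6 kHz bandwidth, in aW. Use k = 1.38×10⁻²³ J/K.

43.9 aW

P_n = kTB = 1.38×10⁻²³ × 300 × 1.06×10⁴ = 4.39×10⁻¹⁷ W = 43.9 aW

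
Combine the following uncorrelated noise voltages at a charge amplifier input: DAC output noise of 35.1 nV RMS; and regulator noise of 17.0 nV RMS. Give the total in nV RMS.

Uncorrelated sources add in power (mean-square): V_tot = √(ΣV_i²)
V_tot = √[(3.51×10⁻⁸)² + (1.70×10⁻⁸)²] = 3.90×10⁻⁸ V = 39.0 nV

39.0 nV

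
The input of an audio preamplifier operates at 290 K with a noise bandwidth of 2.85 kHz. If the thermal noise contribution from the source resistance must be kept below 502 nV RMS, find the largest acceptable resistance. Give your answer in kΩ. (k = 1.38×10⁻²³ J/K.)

Johnson–Nyquist: V_n = √(4kTRB) ⇒ R = V_n² / (4kTB)
4kTB = 4 × 1.38×10⁻²³ × 290 × 2.85×10³ = 4.56×10⁻¹⁷
R = (5.02×10⁻⁷)² / 4.56×10⁻¹⁷ = 5.52×10³ Ω = 5.52 kΩ

5.52 kΩ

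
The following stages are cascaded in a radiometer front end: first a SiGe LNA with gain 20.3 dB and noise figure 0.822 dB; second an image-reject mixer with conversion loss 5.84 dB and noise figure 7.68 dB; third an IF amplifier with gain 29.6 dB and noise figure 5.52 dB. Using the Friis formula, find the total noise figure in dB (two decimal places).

1.29 dB

Convert to linear (a loss of L dB is a gain of −L dB): F_i = 10^(NF_i/10), G_i = 10^(G_i,dB/10)
  Stage 1: F_1 = 10^(0.822/10) = 1.208, G_1 = 10^(20.3/10) = 107.2
  Stage 2: F_2 = 10^(7.68/10) = 5.861, G_2 = 10^(−5.84/10) = 0.2606
  Stage 3: F_3 = 10^(5.52/10) = 3.565, G_3 = 10^(29.6/10) = 912.0
Friis cascade:
  F = 1.208 + (5.861 − 1)/107.2 + (3.565 − 1)/27.93 = 1.346
NF = 10 log₁₀(1.346) = 1.29 dB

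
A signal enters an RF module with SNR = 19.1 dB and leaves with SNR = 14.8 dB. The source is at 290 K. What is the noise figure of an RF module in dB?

NF (dB) = SNR_in(dB) − SNR_out(dB) when the source is at T₀
NF = 19.1 − 14.8 = 4.3 dB

4.3 dB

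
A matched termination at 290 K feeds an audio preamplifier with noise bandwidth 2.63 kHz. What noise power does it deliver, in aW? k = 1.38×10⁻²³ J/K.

P_n = kTB = 1.38×10⁻²³ × 290 × 2.63×10³ = 1.05×10⁻¹⁷ W = 10.5 aW

10.5 aW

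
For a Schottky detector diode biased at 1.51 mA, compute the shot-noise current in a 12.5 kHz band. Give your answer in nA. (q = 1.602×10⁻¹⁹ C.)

2.46 nA

I_n = √(2qI·B)
2qI·B = 2 × 1.602×10⁻¹⁹ × 1.51×10⁻³ × 1.25×10⁴ = 6.05×10⁻¹⁸ A²
I_n = √(6.05×10⁻¹⁸) = 2.46×10⁻⁹ A = 2.46 nA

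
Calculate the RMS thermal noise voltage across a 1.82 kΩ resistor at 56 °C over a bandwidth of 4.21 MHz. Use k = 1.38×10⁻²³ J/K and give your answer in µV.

11.8 µV

T = 56 °C + 273.15 = 329.15 K
V_n = √(4kTRB)
4kTRB = 4 × 1.38×10⁻²³ × 329.15 × 1.82×10³ × 4.21×10⁶ = 1.39×10⁻¹⁰ V²
V_n = √(1.39×10⁻¹⁰) = 1.18×10⁻⁵ V = 11.8 µV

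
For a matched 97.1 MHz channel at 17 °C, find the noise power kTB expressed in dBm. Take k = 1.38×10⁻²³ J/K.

−94.1 dBm

T = 17 °C + 273.15 = 290.15 K
P_n = kTB = 1.38×10⁻²³ × 290.15 × 9.71×10⁷ = 3.89×10⁻¹³ W
In dBm: 10 log₁₀(3.89×10⁻¹³ / 10⁻³) = −94.1 dBm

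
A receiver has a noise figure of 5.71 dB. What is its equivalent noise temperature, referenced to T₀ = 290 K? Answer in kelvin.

790 K

F = 10^(5.71/10) = 3.72392
T_e = (F − 1)·T₀ = (3.72392 − 1) × 290 = 790 K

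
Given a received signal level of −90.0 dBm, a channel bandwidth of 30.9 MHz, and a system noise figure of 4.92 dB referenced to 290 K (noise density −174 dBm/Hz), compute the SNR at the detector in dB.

4.2 dB

Noise floor: N = −174 + 10 log₁₀(B) + NF
10 log₁₀(3.09×10⁷) = 74.9 dB
N = −174 + 74.9 + 4.92 = −94.18 dBm
SNR = P_sig − N = −90.0 − (−94.18) = 4.18 dB → 4.2 dB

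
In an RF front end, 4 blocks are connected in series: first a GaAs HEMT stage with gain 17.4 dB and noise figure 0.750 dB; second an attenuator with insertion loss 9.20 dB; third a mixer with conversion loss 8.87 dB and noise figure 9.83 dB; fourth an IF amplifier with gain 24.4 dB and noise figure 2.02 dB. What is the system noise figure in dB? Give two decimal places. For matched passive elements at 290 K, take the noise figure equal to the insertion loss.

5.21 dB

Convert to linear (a loss of L dB is a gain of −L dB): F_i = 10^(NF_i/10), G_i = 10^(G_i,dB/10)
  Stage 1: F_1 = 10^(0.750/10) = 1.189, G_1 = 10^(17.4/10) = 54.95
  Stage 2: F_2 = 10^(9.20/10) = 8.318, G_2 = 10^(−9.20/10) = 0.1202
  Stage 3: F_3 = 10^(9.83/10) = 9.616, G_3 = 10^(−8.87/10) = 0.1297
  Stage 4: F_4 = 10^(2.02/10) = 1.592, G_4 = 10^(24.4/10) = 275.4
Friis cascade:
  F = 1.189 + (8.318 − 1)/54.95 + (9.616 − 1)/6.607 + (1.592 − 1)/0.8570 = 3.317
NF = 10 log₁₀(3.317) = 5.21 dB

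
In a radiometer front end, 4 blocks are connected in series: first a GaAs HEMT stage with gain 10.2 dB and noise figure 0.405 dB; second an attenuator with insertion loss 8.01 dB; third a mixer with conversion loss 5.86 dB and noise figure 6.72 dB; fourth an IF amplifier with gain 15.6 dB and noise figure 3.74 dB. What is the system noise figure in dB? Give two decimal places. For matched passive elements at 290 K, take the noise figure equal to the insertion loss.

8.46 dB

Convert to linear (a loss of L dB is a gain of −L dB): F_i = 10^(NF_i/10), G_i = 10^(G_i,dB/10)
  Stage 1: F_1 = 10^(0.405/10) = 1.098, G_1 = 10^(10.2/10) = 10.47
  Stage 2: F_2 = 10^(8.01/10) = 6.324, G_2 = 10^(−8.01/10) = 0.1581
  Stage 3: F_3 = 10^(6.72/10) = 4.699, G_3 = 10^(−5.86/10) = 0.2594
  Stage 4: F_4 = 10^(3.74/10) = 2.366, G_4 = 10^(15.6/10) = 36.31
Friis cascade:
  F = 1.098 + (6.324 − 1)/10.47 + (4.699 − 1)/1.656 + (2.366 − 1)/0.4295 = 7.020
NF = 10 log₁₀(7.020) = 8.46 dB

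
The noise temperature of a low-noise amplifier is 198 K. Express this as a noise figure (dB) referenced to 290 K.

F = 1 + T_e/T₀ = 1 + 198/290 = 1.68276
NF = 10 log₁₀(1.68276) = 2.26 dB

2.26 dB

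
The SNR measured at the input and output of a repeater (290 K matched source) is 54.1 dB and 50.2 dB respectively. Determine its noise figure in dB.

3.9 dB

NF (dB) = SNR_in(dB) − SNR_out(dB) when the source is at T₀
NF = 54.1 − 50.2 = 3.9 dB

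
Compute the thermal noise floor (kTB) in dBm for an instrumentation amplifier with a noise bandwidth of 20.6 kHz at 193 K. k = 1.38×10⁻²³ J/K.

P_n = kTB = 1.38×10⁻²³ × 193 × 2.06×10⁴ = 5.49×10⁻¹⁷ W
In dBm: 10 log₁₀(5.49×10⁻¹⁷ / 10⁻³) = −132.6 dBm

−132.6 dBm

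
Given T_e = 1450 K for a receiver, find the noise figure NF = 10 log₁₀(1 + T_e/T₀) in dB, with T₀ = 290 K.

7.78 dB

F = 1 + T_e/T₀ = 1 + 1450/290 = 6
NF = 10 log₁₀(6) = 7.78 dB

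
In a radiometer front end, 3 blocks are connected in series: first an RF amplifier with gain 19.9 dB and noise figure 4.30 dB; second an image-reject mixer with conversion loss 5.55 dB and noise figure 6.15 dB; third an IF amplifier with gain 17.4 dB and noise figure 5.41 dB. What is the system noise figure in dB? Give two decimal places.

4.49 dB

Convert to linear (a loss of L dB is a gain of −L dB): F_i = 10^(NF_i/10), G_i = 10^(G_i,dB/10)
  Stage 1: F_1 = 10^(4.30/10) = 2.692, G_1 = 10^(19.9/10) = 97.72
  Stage 2: F_2 = 10^(6.15/10) = 4.121, G_2 = 10^(−5.55/10) = 0.2786
  Stage 3: F_3 = 10^(5.41/10) = 3.475, G_3 = 10^(17.4/10) = 54.95
Friis cascade:
  F = 2.692 + (4.121 − 1)/97.72 + (3.475 − 1)/27.23 = 2.814
NF = 10 log₁₀(2.814) = 4.49 dB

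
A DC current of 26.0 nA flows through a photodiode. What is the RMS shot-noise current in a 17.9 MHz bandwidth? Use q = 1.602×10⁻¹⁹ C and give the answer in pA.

386 pA

I_n = √(2qI·B)
2qI·B = 2 × 1.602×10⁻¹⁹ × 2.60×10⁻⁸ × 1.79×10⁷ = 1.49×10⁻¹⁹ A²
I_n = √(1.49×10⁻¹⁹) = 3.86×10⁻¹⁰ A = 386 pA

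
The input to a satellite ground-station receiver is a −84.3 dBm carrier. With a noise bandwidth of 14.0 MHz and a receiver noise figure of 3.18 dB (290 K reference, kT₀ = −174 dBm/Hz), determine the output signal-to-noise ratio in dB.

15.1 dB

Noise floor: N = −174 + 10 log₁₀(B) + NF
10 log₁₀(1.40×10⁷) = 71.46 dB
N = −174 + 71.46 + 3.18 = −99.36 dBm
SNR = P_sig − N = −84.3 − (−99.36) = 15.06 dB → 15.1 dB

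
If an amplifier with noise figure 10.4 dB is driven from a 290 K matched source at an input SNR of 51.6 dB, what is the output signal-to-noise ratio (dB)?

By definition F = SNR_in/SNR_out, so in dB: SNR_out = SNR_in − NF
SNR_out = 51.6 − 10.4 = 41.2 dB

41.2 dB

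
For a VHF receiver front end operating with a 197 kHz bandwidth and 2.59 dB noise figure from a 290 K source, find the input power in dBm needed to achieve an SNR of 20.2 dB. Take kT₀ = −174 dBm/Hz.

Sensitivity = −174 + 10 log₁₀(B) + NF + SNR_min
= −174 + 52.94 + 2.59 + 20.2
= −98.27 dBm → −98.3 dBm

−98.3 dBm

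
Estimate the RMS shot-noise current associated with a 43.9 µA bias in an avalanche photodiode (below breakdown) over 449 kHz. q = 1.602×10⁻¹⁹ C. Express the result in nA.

2.51 nA

I_n = √(2qI·B)
2qI·B = 2 × 1.602×10⁻¹⁹ × 4.39×10⁻⁵ × 4.49×10⁵ = 6.32×10⁻¹⁸ A²
I_n = √(6.32×10⁻¹⁸) = 2.51×10⁻⁹ A = 2.51 nA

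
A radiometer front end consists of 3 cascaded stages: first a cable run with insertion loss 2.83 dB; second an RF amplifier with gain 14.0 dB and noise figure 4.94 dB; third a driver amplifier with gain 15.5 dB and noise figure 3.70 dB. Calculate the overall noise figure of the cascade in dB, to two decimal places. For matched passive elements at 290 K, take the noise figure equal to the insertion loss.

7.84 dB

Convert to linear (a loss of L dB is a gain of −L dB): F_i = 10^(NF_i/10), G_i = 10^(G_i,dB/10)
  Stage 1: F_1 = 10^(2.83/10) = 1.919, G_1 = 10^(−2.83/10) = 0.5212
  Stage 2: F_2 = 10^(4.94/10) = 3.119, G_2 = 10^(14.0/10) = 25.12
  Stage 3: F_3 = 10^(3.70/10) = 2.344, G_3 = 10^(15.5/10) = 35.48
Friis cascade:
  F = 1.919 + (3.119 − 1)/0.5212 + (2.344 − 1)/13.09 = 6.087
NF = 10 log₁₀(6.087) = 7.84 dB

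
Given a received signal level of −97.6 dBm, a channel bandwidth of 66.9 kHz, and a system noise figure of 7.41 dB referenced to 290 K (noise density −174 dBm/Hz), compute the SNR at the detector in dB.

Noise floor: N = −174 + 10 log₁₀(B) + NF
10 log₁₀(6.69×10⁴) = 48.25 dB
N = −174 + 48.25 + 7.41 = −118.34 dBm
SNR = P_sig − N = −97.6 − (−118.34) = 20.74 dB → 20.7 dB

20.7 dB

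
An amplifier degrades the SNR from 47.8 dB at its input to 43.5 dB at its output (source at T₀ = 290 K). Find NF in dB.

NF (dB) = SNR_in(dB) − SNR_out(dB) when the source is at T₀
NF = 47.8 − 43.5 = 4.3 dB

4.3 dB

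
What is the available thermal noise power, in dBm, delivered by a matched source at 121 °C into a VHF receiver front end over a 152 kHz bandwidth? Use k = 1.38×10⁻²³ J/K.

T = 121 °C + 273.15 = 394.15 K
P_n = kTB = 1.38×10⁻²³ × 394.15 × 1.52×10⁵ = 8.27×10⁻¹⁶ W
In dBm: 10 log₁₀(8.27×10⁻¹⁶ / 10⁻³) = −120.8 dBm

−120.8 dBm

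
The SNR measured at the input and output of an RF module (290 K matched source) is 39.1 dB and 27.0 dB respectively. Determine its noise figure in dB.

12.1 dB

NF (dB) = SNR_in(dB) − SNR_out(dB) when the source is at T₀
NF = 39.1 − 27.0 = 12.1 dB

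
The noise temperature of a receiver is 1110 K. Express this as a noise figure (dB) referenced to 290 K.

6.84 dB

F = 1 + T_e/T₀ = 1 + 1110/290 = 4.82759
NF = 10 log₁₀(4.82759) = 6.84 dB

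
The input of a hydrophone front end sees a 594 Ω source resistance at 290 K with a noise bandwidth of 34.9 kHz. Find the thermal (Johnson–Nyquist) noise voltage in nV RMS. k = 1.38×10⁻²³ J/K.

V_n = √(4kTRB)
4kTRB = 4 × 1.38×10⁻²³ × 290 × 5.94×10² × 3.49×10⁴ = 3.32×10⁻¹³ V²
V_n = √(3.32×10⁻¹³) = 5.76×10⁻⁷ V = 576 nV

576 nV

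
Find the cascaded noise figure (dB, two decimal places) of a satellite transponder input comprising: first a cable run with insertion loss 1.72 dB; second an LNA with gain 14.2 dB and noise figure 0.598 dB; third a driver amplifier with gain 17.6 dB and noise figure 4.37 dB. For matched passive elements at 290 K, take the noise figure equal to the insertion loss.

2.56 dB

Convert to linear (a loss of L dB is a gain of −L dB): F_i = 10^(NF_i/10), G_i = 10^(G_i,dB/10)
  Stage 1: F_1 = 10^(1.72/10) = 1.486, G_1 = 10^(−1.72/10) = 0.6730
  Stage 2: F_2 = 10^(0.598/10) = 1.148, G_2 = 10^(14.2/10) = 26.30
  Stage 3: F_3 = 10^(4.37/10) = 2.735, G_3 = 10^(17.6/10) = 57.54
Friis cascade:
  F = 1.486 + (1.148 − 1)/0.6730 + (2.735 − 1)/17.70 = 1.803
NF = 10 log₁₀(1.803) = 2.56 dB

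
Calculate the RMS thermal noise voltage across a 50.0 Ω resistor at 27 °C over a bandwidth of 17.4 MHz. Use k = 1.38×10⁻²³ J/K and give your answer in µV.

T = 27 °C + 273.15 = 300.15 K
V_n = √(4kTRB)
4kTRB = 4 × 1.38×10⁻²³ × 300.15 × 5.00×10¹ × 1.74×10⁷ = 1.44×10⁻¹¹ V²
V_n = √(1.44×10⁻¹¹) = 3.80×10⁻⁶ V = 3.80 µV

3.80 µV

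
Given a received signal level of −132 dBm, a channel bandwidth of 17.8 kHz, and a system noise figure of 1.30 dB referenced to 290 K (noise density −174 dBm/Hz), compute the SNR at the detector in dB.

−1.8 dB

Noise floor: N = −174 + 10 log₁₀(B) + NF
10 log₁₀(1.78×10⁴) = 42.5 dB
N = −174 + 42.5 + 1.30 = −130.20 dBm
SNR = P_sig − N = −132 − (−130.20) = −1.80 dB → −1.8 dB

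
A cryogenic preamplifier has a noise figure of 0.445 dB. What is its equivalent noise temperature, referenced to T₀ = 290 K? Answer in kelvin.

F = 10^(0.445/10) = 1.1079
T_e = (F − 1)·T₀ = (1.1079 − 1) × 290 = 31.3 K

31.3 K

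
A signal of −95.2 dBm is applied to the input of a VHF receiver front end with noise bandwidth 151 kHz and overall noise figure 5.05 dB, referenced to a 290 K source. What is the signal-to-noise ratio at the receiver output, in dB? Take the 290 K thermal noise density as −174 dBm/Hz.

Noise floor: N = −174 + 10 log₁₀(B) + NF
10 log₁₀(1.51×10⁵) = 51.79 dB
N = −174 + 51.79 + 5.05 = −117.16 dBm
SNR = P_sig − N = −95.2 − (−117.16) = 21.96 dB → 22.0 dB

22.0 dB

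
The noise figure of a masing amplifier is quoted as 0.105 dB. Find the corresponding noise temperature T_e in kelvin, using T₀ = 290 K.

F = 10^(0.105/10) = 1.02447
T_e = (F − 1)·T₀ = (1.02447 − 1) × 290 = 7.10 K

7.10 K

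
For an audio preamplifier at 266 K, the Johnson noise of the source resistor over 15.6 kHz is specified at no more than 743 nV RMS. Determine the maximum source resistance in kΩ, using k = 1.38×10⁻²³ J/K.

Johnson–Nyquist: V_n = √(4kTRB) ⇒ R = V_n² / (4kTB)
4kTB = 4 × 1.38×10⁻²³ × 266 × 1.56×10⁴ = 2.29×10⁻¹⁶
R = (7.43×10⁻⁷)² / 2.29×10⁻¹⁶ = 2.41×10³ Ω = 2.41 kΩ

2.41 kΩ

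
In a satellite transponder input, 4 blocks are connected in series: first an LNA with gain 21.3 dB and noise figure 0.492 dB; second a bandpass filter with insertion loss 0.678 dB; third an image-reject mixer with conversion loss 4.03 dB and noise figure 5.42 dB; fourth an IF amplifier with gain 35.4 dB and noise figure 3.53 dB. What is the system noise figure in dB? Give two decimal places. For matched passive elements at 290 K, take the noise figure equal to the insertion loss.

0.68 dB

Convert to linear (a loss of L dB is a gain of −L dB): F_i = 10^(NF_i/10), G_i = 10^(G_i,dB/10)
  Stage 1: F_1 = 10^(0.492/10) = 1.120, G_1 = 10^(21.3/10) = 134.9
  Stage 2: F_2 = 10^(0.678/10) = 1.169, G_2 = 10^(−0.678/10) = 0.8555
  Stage 3: F_3 = 10^(5.42/10) = 3.483, G_3 = 10^(−4.03/10) = 0.3954
  Stage 4: F_4 = 10^(3.53/10) = 2.254, G_4 = 10^(35.4/10) = 3467
Friis cascade:
  F = 1.120 + (1.169 − 1)/134.9 + (3.483 − 1)/115.4 + (2.254 − 1)/45.62 = 1.170
NF = 10 log₁₀(1.170) = 0.68 dB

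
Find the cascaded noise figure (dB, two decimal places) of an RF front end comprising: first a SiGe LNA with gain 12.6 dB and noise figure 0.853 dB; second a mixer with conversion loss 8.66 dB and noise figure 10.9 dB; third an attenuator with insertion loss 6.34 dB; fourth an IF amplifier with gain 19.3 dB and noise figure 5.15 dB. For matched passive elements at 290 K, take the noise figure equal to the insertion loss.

Convert to linear (a loss of L dB is a gain of −L dB): F_i = 10^(NF_i/10), G_i = 10^(G_i,dB/10)
  Stage 1: F_1 = 10^(0.853/10) = 1.217, G_1 = 10^(12.6/10) = 18.20
  Stage 2: F_2 = 10^(10.9/10) = 12.30, G_2 = 10^(−8.66/10) = 0.1361
  Stage 3: F_3 = 10^(6.34/10) = 4.305, G_3 = 10^(−6.34/10) = 0.2323
  Stage 4: F_4 = 10^(5.15/10) = 3.273, G_4 = 10^(19.3/10) = 85.11
Friis cascade:
  F = 1.217 + (12.30 − 1)/18.20 + (4.305 − 1)/2.477 + (3.273 − 1)/0.5754 = 7.123
NF = 10 log₁₀(7.123) = 8.53 dB

8.53 dB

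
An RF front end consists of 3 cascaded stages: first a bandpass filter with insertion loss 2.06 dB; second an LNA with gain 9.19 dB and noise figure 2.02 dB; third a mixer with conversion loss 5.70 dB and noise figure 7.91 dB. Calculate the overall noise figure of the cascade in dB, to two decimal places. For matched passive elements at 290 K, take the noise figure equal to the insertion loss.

Convert to linear (a loss of L dB is a gain of −L dB): F_i = 10^(NF_i/10), G_i = 10^(G_i,dB/10)
  Stage 1: F_1 = 10^(2.06/10) = 1.607, G_1 = 10^(−2.06/10) = 0.6223
  Stage 2: F_2 = 10^(2.02/10) = 1.592, G_2 = 10^(9.19/10) = 8.299
  Stage 3: F_3 = 10^(7.91/10) = 6.180, G_3 = 10^(−5.70/10) = 0.2692
Friis cascade:
  F = 1.607 + (1.592 − 1)/0.6223 + (6.180 − 1)/5.164 = 3.562
NF = 10 log₁₀(3.562) = 5.52 dB

5.52 dB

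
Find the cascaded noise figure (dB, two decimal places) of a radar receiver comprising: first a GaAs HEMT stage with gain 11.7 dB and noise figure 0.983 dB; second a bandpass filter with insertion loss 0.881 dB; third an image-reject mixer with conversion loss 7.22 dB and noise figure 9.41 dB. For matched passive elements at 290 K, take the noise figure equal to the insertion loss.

Convert to linear (a loss of L dB is a gain of −L dB): F_i = 10^(NF_i/10), G_i = 10^(G_i,dB/10)
  Stage 1: F_1 = 10^(0.983/10) = 1.254, G_1 = 10^(11.7/10) = 14.79
  Stage 2: F_2 = 10^(0.881/10) = 1.225, G_2 = 10^(−0.881/10) = 0.8164
  Stage 3: F_3 = 10^(9.41/10) = 8.730, G_3 = 10^(−7.22/10) = 0.1897
Friis cascade:
  F = 1.254 + (1.225 − 1)/14.79 + (8.730 − 1)/12.08 = 1.909
NF = 10 log₁₀(1.909) = 2.81 dB

2.81 dB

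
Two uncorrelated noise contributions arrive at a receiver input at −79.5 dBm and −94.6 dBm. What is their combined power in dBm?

−79.4 dBm

Convert to linear, add, convert back:
P₁ = 1.12×10⁻¹¹ W, P₂ = 3.47×10⁻¹³ W
P_tot = 1.16×10⁻¹¹ W → 10 log₁₀(P_tot / 10⁻³) = −79.4 dBm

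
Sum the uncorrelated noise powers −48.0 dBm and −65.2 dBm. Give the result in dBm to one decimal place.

Convert to linear, add, convert back:
P₁ = 1.58×10⁻⁸ W, P₂ = 3.02×10⁻¹⁰ W
P_tot = 1.62×10⁻⁸ W → 10 log₁₀(P_tot / 10⁻³) = −47.9 dBm

−47.9 dBm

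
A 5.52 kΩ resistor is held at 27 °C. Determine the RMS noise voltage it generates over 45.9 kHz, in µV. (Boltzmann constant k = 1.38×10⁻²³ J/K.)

T = 27 °C + 273.15 = 300.15 K
V_n = √(4kTRB)
4kTRB = 4 × 1.38×10⁻²³ × 300.15 × 5.52×10³ × 4.59×10⁴ = 4.20×10⁻¹² V²
V_n = √(4.20×10⁻¹²) = 2.05×10⁻⁶ V = 2.05 µV

2.05 µV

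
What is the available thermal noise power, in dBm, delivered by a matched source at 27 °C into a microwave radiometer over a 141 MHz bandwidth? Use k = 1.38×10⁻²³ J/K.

−92.3 dBm

T = 27 °C + 273.15 = 300.15 K
P_n = kTB = 1.38×10⁻²³ × 300.15 × 1.41×10⁸ = 5.84×10⁻¹³ W
In dBm: 10 log₁₀(5.84×10⁻¹³ / 10⁻³) = −92.3 dBm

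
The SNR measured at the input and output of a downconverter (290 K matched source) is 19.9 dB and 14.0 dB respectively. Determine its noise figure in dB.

5.9 dB

NF (dB) = SNR_in(dB) − SNR_out(dB) when the source is at T₀
NF = 19.9 − 14.0 = 5.9 dB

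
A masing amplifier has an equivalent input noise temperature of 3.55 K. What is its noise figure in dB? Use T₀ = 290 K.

F = 1 + T_e/T₀ = 1 + 3.55/290 = 1.01224
NF = 10 log₁₀(1.01224) = 0.053 dB

0.053 dB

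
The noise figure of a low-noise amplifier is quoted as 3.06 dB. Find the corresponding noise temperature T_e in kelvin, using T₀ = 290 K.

F = 10^(3.06/10) = 2.02302
T_e = (F − 1)·T₀ = (2.02302 − 1) × 290 = 297 K

297 K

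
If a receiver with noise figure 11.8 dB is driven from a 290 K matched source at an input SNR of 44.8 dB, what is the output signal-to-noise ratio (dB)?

By definition F = SNR_in/SNR_out, so in dB: SNR_out = SNR_in − NF
SNR_out = 44.8 − 11.8 = 33.0 dB

33.0 dB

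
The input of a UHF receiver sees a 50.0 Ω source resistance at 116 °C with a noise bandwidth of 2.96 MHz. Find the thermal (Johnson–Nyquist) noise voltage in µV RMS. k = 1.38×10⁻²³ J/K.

T = 116 °C + 273.15 = 389.15 K
V_n = √(4kTRB)
4kTRB = 4 × 1.38×10⁻²³ × 389.15 × 5.00×10¹ × 2.96×10⁶ = 3.18×10⁻¹² V²
V_n = √(3.18×10⁻¹²) = 1.78×10⁻⁶ V = 1.78 µV

1.78 µV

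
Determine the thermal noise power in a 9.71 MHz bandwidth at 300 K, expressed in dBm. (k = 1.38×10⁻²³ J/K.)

−104.0 dBm

P_n = kTB = 1.38×10⁻²³ × 300 × 9.71×10⁶ = 4.02×10⁻¹⁴ W
In dBm: 10 log₁₀(4.02×10⁻¹⁴ / 10⁻³) = −104.0 dBm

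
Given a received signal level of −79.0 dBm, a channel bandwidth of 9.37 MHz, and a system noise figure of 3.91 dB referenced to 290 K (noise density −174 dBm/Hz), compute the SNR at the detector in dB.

21.4 dB

Noise floor: N = −174 + 10 log₁₀(B) + NF
10 log₁₀(9.37×10⁶) = 69.72 dB
N = −174 + 69.72 + 3.91 = −100.37 dBm
SNR = P_sig − N = −79.0 − (−100.37) = 21.37 dB → 21.4 dB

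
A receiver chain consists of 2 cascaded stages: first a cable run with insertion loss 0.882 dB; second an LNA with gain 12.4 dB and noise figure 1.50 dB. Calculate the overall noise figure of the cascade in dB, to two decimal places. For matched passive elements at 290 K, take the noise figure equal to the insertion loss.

2.38 dB

Convert to linear (a loss of L dB is a gain of −L dB): F_i = 10^(NF_i/10), G_i = 10^(G_i,dB/10)
  Stage 1: F_1 = 10^(0.882/10) = 1.225, G_1 = 10^(−0.882/10) = 0.8162
  Stage 2: F_2 = 10^(1.50/10) = 1.413, G_2 = 10^(12.4/10) = 17.38
Friis cascade:
  F = 1.225 + (1.413 − 1)/0.8162 = 1.731
NF = 10 log₁₀(1.731) = 2.38 dB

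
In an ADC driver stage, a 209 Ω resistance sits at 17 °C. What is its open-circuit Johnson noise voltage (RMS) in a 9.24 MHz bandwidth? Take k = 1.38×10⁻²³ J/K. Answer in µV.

T = 17 °C + 273.15 = 290.15 K
V_n = √(4kTRB)
4kTRB = 4 × 1.38×10⁻²³ × 290.15 × 2.09×10² × 9.24×10⁶ = 3.09×10⁻¹¹ V²
V_n = √(3.09×10⁻¹¹) = 5.56×10⁻⁶ V = 5.56 µV

5.56 µV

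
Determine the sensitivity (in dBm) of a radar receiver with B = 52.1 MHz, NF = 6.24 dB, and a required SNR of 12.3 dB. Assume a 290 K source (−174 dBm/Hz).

−78.3 dBm

Sensitivity = −174 + 10 log₁₀(B) + NF + SNR_min
= −174 + 77.17 + 6.24 + 12.3
= −78.29 dBm → −78.3 dBm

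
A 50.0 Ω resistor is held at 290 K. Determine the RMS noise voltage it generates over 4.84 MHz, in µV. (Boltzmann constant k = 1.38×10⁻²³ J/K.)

V_n = √(4kTRB)
4kTRB = 4 × 1.38×10⁻²³ × 290 × 5.00×10¹ × 4.84×10⁶ = 3.87×10⁻¹² V²
V_n = √(3.87×10⁻¹²) = 1.97×10⁻⁶ V = 1.97 µV

1.97 µV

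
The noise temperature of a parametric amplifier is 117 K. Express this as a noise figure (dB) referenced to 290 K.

1.47 dB

F = 1 + T_e/T₀ = 1 + 117/290 = 1.40345
NF = 10 log₁₀(1.40345) = 1.47 dB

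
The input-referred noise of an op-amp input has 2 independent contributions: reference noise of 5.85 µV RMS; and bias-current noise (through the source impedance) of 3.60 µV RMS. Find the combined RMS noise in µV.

Uncorrelated sources add in power (mean-square): V_tot = √(ΣV_i²)
V_tot = √[(5.85×10⁻⁶)² + (3.60×10⁻⁶)²] = 6.87×10⁻⁶ V = 6.87 µV

6.87 µV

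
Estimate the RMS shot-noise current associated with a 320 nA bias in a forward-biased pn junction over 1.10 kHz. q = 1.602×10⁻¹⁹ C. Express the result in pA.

10.6 pA

I_n = √(2qI·B)
2qI·B = 2 × 1.602×10⁻¹⁹ × 3.20×10⁻⁷ × 1.10×10³ = 1.13×10⁻²² A²
I_n = √(1.13×10⁻²²) = 1.06×10⁻¹¹ A = 10.6 pA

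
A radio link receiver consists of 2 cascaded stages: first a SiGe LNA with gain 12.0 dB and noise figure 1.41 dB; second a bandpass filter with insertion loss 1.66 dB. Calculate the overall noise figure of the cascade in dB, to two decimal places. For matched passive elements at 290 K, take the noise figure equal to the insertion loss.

Convert to linear (a loss of L dB is a gain of −L dB): F_i = 10^(NF_i/10), G_i = 10^(G_i,dB/10)
  Stage 1: F_1 = 10^(1.41/10) = 1.384, G_1 = 10^(12.0/10) = 15.85
  Stage 2: F_2 = 10^(1.66/10) = 1.466, G_2 = 10^(−1.66/10) = 0.6823
Friis cascade:
  F = 1.384 + (1.466 − 1)/15.85 = 1.413
NF = 10 log₁₀(1.413) = 1.50 dB

1.50 dB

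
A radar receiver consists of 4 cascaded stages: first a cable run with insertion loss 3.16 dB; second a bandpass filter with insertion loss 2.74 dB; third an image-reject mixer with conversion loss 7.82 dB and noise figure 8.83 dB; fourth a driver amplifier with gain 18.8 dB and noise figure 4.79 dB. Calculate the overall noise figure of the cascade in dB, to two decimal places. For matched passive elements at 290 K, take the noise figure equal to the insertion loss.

Convert to linear (a loss of L dB is a gain of −L dB): F_i = 10^(NF_i/10), G_i = 10^(G_i,dB/10)
  Stage 1: F_1 = 10^(3.16/10) = 2.070, G_1 = 10^(−3.16/10) = 0.4831
  Stage 2: F_2 = 10^(2.74/10) = 1.879, G_2 = 10^(−2.74/10) = 0.5321
  Stage 3: F_3 = 10^(8.83/10) = 7.638, G_3 = 10^(−7.82/10) = 0.1652
  Stage 4: F_4 = 10^(4.79/10) = 3.013, G_4 = 10^(18.8/10) = 75.86
Friis cascade:
  F = 2.070 + (1.879 − 1)/0.4831 + (7.638 − 1)/0.2570 + (3.013 − 1)/0.04246 = 77.12
NF = 10 log₁₀(77.12) = 18.87 dB

18.87 dB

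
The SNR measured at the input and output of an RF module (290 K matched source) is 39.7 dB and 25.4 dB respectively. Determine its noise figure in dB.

14.3 dB

NF (dB) = SNR_in(dB) − SNR_out(dB) when the source is at T₀
NF = 39.7 − 25.4 = 14.3 dB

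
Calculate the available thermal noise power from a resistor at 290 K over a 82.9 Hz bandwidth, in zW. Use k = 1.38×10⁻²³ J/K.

332 zW

P_n = kTB = 1.38×10⁻²³ × 290 × 8.29×10¹ = 3.32×10⁻¹⁹ W = 332 zW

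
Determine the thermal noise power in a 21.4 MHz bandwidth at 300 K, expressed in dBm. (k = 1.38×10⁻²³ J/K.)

P_n = kTB = 1.38×10⁻²³ × 300 × 2.14×10⁷ = 8.86×10⁻¹⁴ W
In dBm: 10 log₁₀(8.86×10⁻¹⁴ / 10⁻³) = −100.5 dBm

−100.5 dBm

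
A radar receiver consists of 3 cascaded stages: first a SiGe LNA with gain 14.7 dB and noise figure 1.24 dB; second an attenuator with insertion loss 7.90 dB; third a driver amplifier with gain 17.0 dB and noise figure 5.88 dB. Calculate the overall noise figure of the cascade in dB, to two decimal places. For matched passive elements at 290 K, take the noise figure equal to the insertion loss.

3.23 dB

Convert to linear (a loss of L dB is a gain of −L dB): F_i = 10^(NF_i/10), G_i = 10^(G_i,dB/10)
  Stage 1: F_1 = 10^(1.24/10) = 1.330, G_1 = 10^(14.7/10) = 29.51
  Stage 2: F_2 = 10^(7.90/10) = 6.166, G_2 = 10^(−7.90/10) = 0.1622
  Stage 3: F_3 = 10^(5.88/10) = 3.873, G_3 = 10^(17.0/10) = 50.12
Friis cascade:
  F = 1.330 + (6.166 − 1)/29.51 + (3.873 − 1)/4.786 = 2.106
NF = 10 log₁₀(2.106) = 3.23 dB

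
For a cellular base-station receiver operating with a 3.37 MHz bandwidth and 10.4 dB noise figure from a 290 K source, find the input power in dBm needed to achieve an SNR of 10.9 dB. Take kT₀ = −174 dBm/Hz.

Sensitivity = −174 + 10 log₁₀(B) + NF + SNR_min
= −174 + 65.28 + 10.4 + 10.9
= −87.42 dBm → −87.4 dBm

−87.4 dBm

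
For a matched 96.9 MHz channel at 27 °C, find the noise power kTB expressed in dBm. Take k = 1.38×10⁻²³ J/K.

T = 27 °C + 273.15 = 300.15 K
P_n = kTB = 1.38×10⁻²³ × 300.15 × 9.69×10⁷ = 4.01×10⁻¹³ W
In dBm: 10 log₁₀(4.01×10⁻¹³ / 10⁻³) = −94.0 dBm

−94.0 dBm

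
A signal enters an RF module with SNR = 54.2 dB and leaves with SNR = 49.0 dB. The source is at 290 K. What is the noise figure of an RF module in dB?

NF (dB) = SNR_in(dB) − SNR_out(dB) when the source is at T₀
NF = 54.2 − 49.0 = 5.2 dB

5.2 dB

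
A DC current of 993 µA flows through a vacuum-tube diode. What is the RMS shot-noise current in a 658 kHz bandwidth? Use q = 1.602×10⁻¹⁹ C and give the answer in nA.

I_n = √(2qI·B)
2qI·B = 2 × 1.602×10⁻¹⁹ × 9.93×10⁻⁴ × 6.58×10⁵ = 2.09×10⁻¹⁶ A²
I_n = √(2.09×10⁻¹⁶) = 1.45×10⁻⁸ A = 14.5 nA

14.5 nA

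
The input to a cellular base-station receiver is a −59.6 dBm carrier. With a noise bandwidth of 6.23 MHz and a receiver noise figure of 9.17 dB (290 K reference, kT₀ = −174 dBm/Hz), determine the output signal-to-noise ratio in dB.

Noise floor: N = −174 + 10 log₁₀(B) + NF
10 log₁₀(6.23×10⁶) = 67.94 dB
N = −174 + 67.94 + 9.17 = −96.89 dBm
SNR = P_sig − N = −59.6 − (−96.89) = 37.29 dB → 37.3 dB

37.3 dB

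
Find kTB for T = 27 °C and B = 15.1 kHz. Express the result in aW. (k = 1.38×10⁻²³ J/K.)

62.5 aW

T = 27 °C + 273.15 = 300.15 K
P_n = kTB = 1.38×10⁻²³ × 300.15 × 1.51×10⁴ = 6.25×10⁻¹⁷ W = 62.5 aW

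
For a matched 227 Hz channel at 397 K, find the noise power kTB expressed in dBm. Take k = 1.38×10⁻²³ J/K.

P_n = kTB = 1.38×10⁻²³ × 397 × 2.27×10² = 1.24×10⁻¹⁸ W
In dBm: 10 log₁₀(1.24×10⁻¹⁸ / 10⁻³) = −149.1 dBm

−149.1 dBm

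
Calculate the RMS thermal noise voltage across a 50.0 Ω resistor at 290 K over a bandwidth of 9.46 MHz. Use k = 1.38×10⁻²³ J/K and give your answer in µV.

2.75 µV

V_n = √(4kTRB)
4kTRB = 4 × 1.38×10⁻²³ × 290 × 5.00×10¹ × 9.46×10⁶ = 7.57×10⁻¹² V²
V_n = √(7.57×10⁻¹²) = 2.75×10⁻⁶ V = 2.75 µV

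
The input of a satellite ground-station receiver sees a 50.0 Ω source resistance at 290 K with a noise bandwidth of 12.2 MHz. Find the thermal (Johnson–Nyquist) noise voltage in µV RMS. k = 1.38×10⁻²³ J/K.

V_n = √(4kTRB)
4kTRB = 4 × 1.38×10⁻²³ × 290 × 5.00×10¹ × 1.22×10⁷ = 9.76×10⁻¹² V²
V_n = √(9.76×10⁻¹²) = 3.12×10⁻⁶ V = 3.12 µV

3.12 µV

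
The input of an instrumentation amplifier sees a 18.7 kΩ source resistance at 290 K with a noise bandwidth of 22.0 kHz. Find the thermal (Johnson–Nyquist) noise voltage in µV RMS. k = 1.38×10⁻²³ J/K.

2.57 µV

V_n = √(4kTRB)
4kTRB = 4 × 1.38×10⁻²³ × 290 × 1.87×10⁴ × 2.20×10⁴ = 6.59×10⁻¹² V²
V_n = √(6.59×10⁻¹²) = 2.57×10⁻⁶ V = 2.57 µV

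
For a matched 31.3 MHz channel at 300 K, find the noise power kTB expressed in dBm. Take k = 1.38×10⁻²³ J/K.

−98.9 dBm

P_n = kTB = 1.38×10⁻²³ × 300 × 3.13×10⁷ = 1.30×10⁻¹³ W
In dBm: 10 log₁₀(1.30×10⁻¹³ / 10⁻³) = −98.9 dBm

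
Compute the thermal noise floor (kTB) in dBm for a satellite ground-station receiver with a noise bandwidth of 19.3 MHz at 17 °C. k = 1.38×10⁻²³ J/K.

T = 17 °C + 273.15 = 290.15 K
P_n = kTB = 1.38×10⁻²³ × 290.15 × 1.93×10⁷ = 7.73×10⁻¹⁴ W
In dBm: 10 log₁₀(7.73×10⁻¹⁴ / 10⁻³) = −101.1 dBm

−101.1 dBm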